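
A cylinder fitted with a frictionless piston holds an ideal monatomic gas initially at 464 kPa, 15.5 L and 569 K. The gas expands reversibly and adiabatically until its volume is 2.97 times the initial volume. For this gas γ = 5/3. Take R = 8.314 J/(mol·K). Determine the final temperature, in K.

Adiabatic: TV^(γ−1) = const ⇒ T₂ = 569×(0.337)^0.667 = 275 K; PV^γ = const ⇒ P₂ = 75.6 kPa.

275 K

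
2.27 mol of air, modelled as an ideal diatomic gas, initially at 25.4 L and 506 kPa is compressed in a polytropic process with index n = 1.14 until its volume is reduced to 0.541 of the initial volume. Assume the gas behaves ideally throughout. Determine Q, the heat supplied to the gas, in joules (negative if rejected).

-5360 J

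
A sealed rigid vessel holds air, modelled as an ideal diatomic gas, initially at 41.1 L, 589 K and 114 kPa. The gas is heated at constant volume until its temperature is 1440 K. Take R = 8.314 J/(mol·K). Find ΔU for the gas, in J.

n = P₁V₁/(RT₁) = 114×41.1/(8.314×589) = 0.957 mol.
Isochoric: V stays 41.1 L; P/T = const ⇒ T₂ = 1440 K, P₂ = 279 kPa.
For an ideal gas ΔU = nCvΔT with Cv = (5/2)R = 20.8 J/(mol·K).
ΔU = 0.957×20.8×(1440−589) = 16900 J.

16900 J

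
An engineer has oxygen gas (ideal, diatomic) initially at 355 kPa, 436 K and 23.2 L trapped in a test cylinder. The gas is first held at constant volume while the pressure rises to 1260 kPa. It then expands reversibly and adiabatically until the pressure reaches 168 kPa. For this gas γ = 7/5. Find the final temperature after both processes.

n = P₁V₁/(RT₁) = 355×23.2/(8.314×436) = 2.27 mol.
Step 1 — Isochoric: V stays 23.2 L; P/T = const ⇒ T₂ = 1550 K, P₂ = 1260 kPa.
W = 0 (no volume change).
ΔU = nCvΔT = 2.27×20.8×(1550−436) = 52500 J.
Q = ΔU = 52500 J.
State after step 1: P = 1260 kPa, V = 23.2 L, T = 1550 K.
Step 2 — Adiabatic: T₂/T₁ = (P₂/P₁)^((γ−1)/γ) ⇒ T₂ = 1550×(0.133)^0.286 = 870 K; V₂ = 97.8 L.
ΔU = nCvΔT = 2.27×20.8×(870−1550) = -32000 J.
Q = 0 for an adiabatic process, so W = −ΔU = 32000 J.
Net over both steps: W = 32000 J, Q = 52500 J, ΔU = 20500 J.

870 K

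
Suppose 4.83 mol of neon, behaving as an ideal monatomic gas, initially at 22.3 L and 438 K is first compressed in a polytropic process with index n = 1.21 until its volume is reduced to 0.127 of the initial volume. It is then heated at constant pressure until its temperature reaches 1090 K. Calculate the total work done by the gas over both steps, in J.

P₁ = nRT₁/V₁ = 4.83×8.314×438/22.3 = 789 kPa.
Step 1 — Polytropic n=1.21: T₂ = T₁(V₁/V₂)^(n−1) = 438×(7.87)^0.21 = 676 K; P₂ = P₁(V₁/V₂)^n = 9580 kPa.
W = (P₁V₁−P₂V₂)/(n−1) = (789×22.3−9580×2.83)/0.21 = -45400 J.
ΔU = nCvΔT = 4.83×12.5×(676−438) = 14300 J.
Q = ΔU + W = -31100 J.
State after step 1: P = 9580 kPa, V = 2.83 L, T = 676 K.
Step 2 — Isobaric: P stays 9580 kPa; V/T = const ⇒ T₂ = 1090 K, V₂ = 4.57 L.
W = PΔV = 9580×(4.57−2.83) kPa·L = 16600 J.
ΔU = nCvΔT = 4.83×12.5×(1090−676) = 25000 J.
Q = ΔU + W = nCpΔT = 41600 J.
Net over both steps: W = -28800 J, Q = 10500 J, ΔU = 39300 J.

-28800 J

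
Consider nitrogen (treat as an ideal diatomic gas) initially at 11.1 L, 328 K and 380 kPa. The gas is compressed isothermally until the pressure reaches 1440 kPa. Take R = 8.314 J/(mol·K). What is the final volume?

Isothermal: T stays 328 K; PV = const ⇒ V₂ = 2.93 L, P₂ = 1440 kPa.

2.93 L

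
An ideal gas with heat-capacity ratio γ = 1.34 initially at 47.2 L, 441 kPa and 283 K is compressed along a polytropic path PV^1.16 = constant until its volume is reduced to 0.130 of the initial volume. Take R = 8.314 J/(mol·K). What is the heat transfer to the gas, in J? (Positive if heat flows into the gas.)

n = P₁V₁/(RT₁) = 441×47.2/(8.314×283) = 8.85 mol.
Polytropic n=1.16: T₂ = T₁(V₁/V₂)^(n−1) = 283×(7.69)^0.16 = 392 K; P₂ = P₁(V₁/V₂)^n = 4700 kPa.
W = (P₁V₁−P₂V₂)/(n−1) = (441×47.2−4700×6.14)/0.16 = -50200 J.
ΔU = nCvΔT = 8.85×24.5×(392−283) = 23600 J.
Q = ΔU + W = -26600 J.

-26600 J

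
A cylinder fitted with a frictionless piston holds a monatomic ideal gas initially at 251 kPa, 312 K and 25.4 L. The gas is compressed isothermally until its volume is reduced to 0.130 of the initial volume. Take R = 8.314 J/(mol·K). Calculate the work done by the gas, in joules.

n = P₁V₁/(RT₁) = 251×25.4/(8.314×312) = 2.46 mol.
Isothermal: T stays 312 K; PV = const ⇒ V₂ = 3.30 L, P₂ = 1930 kPa.
W = nRT ln(V₂/V₁) = 2.46×8.314×312×ln(0.130) = -13000 J.

-13000 J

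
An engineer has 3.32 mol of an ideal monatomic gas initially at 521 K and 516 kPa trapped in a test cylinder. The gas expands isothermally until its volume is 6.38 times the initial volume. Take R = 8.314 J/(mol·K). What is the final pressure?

V₁ = nRT₁/P₁ = 3.32×8.314×521/516 = 27.9 L.
Isothermal: T stays 521 K; PV = const ⇒ V₂ = 178 L, P₂ = 80.9 kPa.

80.9 kPa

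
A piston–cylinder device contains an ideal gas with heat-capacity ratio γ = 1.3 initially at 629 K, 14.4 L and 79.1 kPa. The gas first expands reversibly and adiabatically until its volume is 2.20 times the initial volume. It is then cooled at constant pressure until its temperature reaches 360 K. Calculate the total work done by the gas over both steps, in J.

553 J

n = P₁V₁/(RT₁) = 79.1×14.4/(8.314×629) = 0.218 mol.
Step 1 — Adiabatic: TV^(γ−1) = const ⇒ T₂ = 629×(0.455)^0.300 = 497 K; PV^γ = const ⇒ P₂ = 28.4 kPa.
ΔU = nCvΔT = 0.218×27.7×(497−629) = -800 J.
Q = 0 for an adiabatic process, so W = −ΔU = 800 J.
State after step 1: P = 28.4 kPa, V = 31.7 L, T = 497 K.
Step 2 — Isobaric: P stays 28.4 kPa; V/T = const ⇒ T₂ = 360 K, V₂ = 23.0 L.
W = PΔV = 28.4×(23.0−31.7) kPa·L = -247 J.
ΔU = nCvΔT = 0.218×27.7×(360−497) = -824 J.
Q = ΔU + W = nCpΔT = -1070 J.
Net over both steps: W = 553 J, Q = -1070 J, ΔU = -1620 J.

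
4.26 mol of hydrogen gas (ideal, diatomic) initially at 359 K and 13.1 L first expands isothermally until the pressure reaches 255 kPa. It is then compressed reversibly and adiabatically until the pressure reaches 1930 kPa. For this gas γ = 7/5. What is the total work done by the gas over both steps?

-7890 J

P₁ = nRT₁/V₁ = 4.26×8.314×359/13.1 = 971 kPa.
Step 1 — Isothermal: T stays 359 K; PV = const ⇒ V₂ = 49.9 L, P₂ = 255 kPa.
ΔU = 0 (ideal gas, T constant).
W = nRT ln(V₂/V₁) = 4.26×8.314×359×ln(3.81) = 17000 J.
Q = ΔU + W = 17000 J.
State after step 1: P = 255 kPa, V = 49.9 L, T = 359 K.
Step 2 — Adiabatic: T₂/T₁ = (P₂/P₁)^((γ−1)/γ) ⇒ T₂ = 359×(7.57)^0.286 = 640 K; V₂ = 11.7 L.
ΔU = nCvΔT = 4.26×20.8×(640−359) = 24900 J.
Q = 0 for an adiabatic process, so W = −ΔU = -24900 J.
Net over both steps: W = -7890 J, Q = 17000 J, ΔU = 24900 J.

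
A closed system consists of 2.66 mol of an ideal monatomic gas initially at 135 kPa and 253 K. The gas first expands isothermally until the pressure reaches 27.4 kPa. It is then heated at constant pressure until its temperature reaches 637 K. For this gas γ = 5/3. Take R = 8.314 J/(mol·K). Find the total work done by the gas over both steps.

17400 J

V₁ = nRT₁/P₁ = 2.66×8.314×253/135 = 41.4 L.
Step 1 — Isothermal: T stays 253 K; PV = const ⇒ V₂ = 204 L, P₂ = 27.4 kPa.
ΔU = 0 (ideal gas, T constant).
W = nRT ln(V₂/V₁) = 2.66×8.314×253×ln(4.93) = 8920 J.
Q = ΔU + W = 8920 J.
State after step 1: P = 27.4 kPa, V = 204 L, T = 253 K.
Step 2 — Isobaric: P stays 27.4 kPa; V/T = const ⇒ T₂ = 637 K, V₂ = 514 L.
W = PΔV = 27.4×(514−204) kPa·L = 8490 J.
ΔU = nCvΔT = 2.66×12.5×(637−253) = 12700 J.
Q = ΔU + W = nCpΔT = 21200 J.
Net over both steps: W = 17400 J, Q = 30200 J, ΔU = 12700 J.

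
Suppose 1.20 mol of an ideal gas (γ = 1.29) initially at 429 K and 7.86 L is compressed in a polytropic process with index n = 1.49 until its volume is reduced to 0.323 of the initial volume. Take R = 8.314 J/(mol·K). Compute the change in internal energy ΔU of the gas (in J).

P₁ = nRT₁/V₁ = 1.20×8.314×429/7.86 = 545 kPa.
Polytropic n=1.49: T₂ = T₁(V₁/V₂)^(n−1) = 429×(3.10)^0.49 = 746 K; P₂ = P₁(V₁/V₂)^n = 2930 kPa.
For an ideal gas ΔU = nCvΔT with Cv = R/(γ−1) = 28.7 J/(mol·K).
ΔU = 1.20×28.7×(746−429) = 10900 J.

10900 J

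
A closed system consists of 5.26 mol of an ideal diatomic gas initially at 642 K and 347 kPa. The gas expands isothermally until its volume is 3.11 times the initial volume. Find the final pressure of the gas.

112 kPa

V₁ = nRT₁/P₁ = 5.26×8.314×642/347 = 80.9 L.
Isothermal: T stays 642 K; PV = const ⇒ V₂ = 252 L, P₂ = 112 kPa.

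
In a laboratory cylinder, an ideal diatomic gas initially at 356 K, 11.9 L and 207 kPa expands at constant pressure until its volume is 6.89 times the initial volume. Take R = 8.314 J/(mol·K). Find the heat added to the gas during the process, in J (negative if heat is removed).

n = P₁V₁/(RT₁) = 207×11.9/(8.314×356) = 0.832 mol.
Isobaric: P stays 207 kPa; V/T = const ⇒ T₂ = 2450 K, V₂ = 82.0 L.
W = PΔV = 207×(82.0−11.9) kPa·L = 14500 J.
ΔU = nCvΔT = 0.832×20.8×(2450−356) = 36300 J.
Q = ΔU + W = nCpΔT = 50800 J.

50800 J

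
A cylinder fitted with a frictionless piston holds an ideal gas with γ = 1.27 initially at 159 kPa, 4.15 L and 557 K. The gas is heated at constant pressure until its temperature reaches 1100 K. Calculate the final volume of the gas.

Isobaric: P stays 159 kPa; V/T = const ⇒ T₂ = 1100 K, V₂ = 8.20 L.

8.20 L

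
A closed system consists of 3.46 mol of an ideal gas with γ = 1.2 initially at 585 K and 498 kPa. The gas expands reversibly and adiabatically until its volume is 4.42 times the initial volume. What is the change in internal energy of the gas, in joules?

V₁ = nRT₁/P₁ = 3.46×8.314×585/498 = 33.8 L.
Adiabatic: TV^(γ−1) = const ⇒ T₂ = 585×(0.226)^0.200 = 435 K; PV^γ = const ⇒ P₂ = 83.7 kPa.
For an ideal gas ΔU = nCvΔT with Cv = R/(γ−1) = 41.6 J/(mol·K).
ΔU = 3.46×41.6×(435−585) = -21600 J.

-21600 J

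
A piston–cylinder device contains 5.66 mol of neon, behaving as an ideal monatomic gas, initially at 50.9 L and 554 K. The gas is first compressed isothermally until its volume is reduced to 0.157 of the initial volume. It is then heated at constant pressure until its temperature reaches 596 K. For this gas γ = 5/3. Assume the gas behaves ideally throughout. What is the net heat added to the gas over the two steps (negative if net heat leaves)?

-43300 J

P₁ = nRT₁/V₁ = 5.66×8.314×554/50.9 = 512 kPa.
Step 1 — Isothermal: T stays 554 K; PV = const ⇒ V₂ = 7.99 L, P₂ = 3260 kPa.
ΔU = 0 (ideal gas, T constant).
W = nRT ln(V₂/V₁) = 5.66×8.314×554×ln(0.157) = -48300 J.
Q = ΔU + W = -48300 J.
State after step 1: P = 3260 kPa, V = 7.99 L, T = 554 K.
Step 2 — Isobaric: P stays 3260 kPa; V/T = const ⇒ T₂ = 596 K, V₂ = 8.60 L.
W = PΔV = 3260×(8.60−7.99) kPa·L = 1980 J.
ΔU = nCvΔT = 5.66×12.5×(596−554) = 2960 J.
Q = ΔU + W = nCpΔT = 4940 J.
Net over both steps: W = -46300 J, Q = -43300 J, ΔU = 2960 J.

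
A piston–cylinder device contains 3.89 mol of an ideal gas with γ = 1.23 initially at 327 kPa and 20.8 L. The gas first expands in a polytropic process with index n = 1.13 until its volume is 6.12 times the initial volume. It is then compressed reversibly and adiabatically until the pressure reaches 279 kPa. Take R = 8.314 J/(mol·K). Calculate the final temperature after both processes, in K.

T₁ = P₁V₁/(nR) = 327×20.8/(3.89×8.314) = 210 K.
Step 1 — Polytropic n=1.13: T₂ = T₁(V₁/V₂)^(n−1) = 210×(0.163)^0.13 = 166 K; P₂ = P₁(V₁/V₂)^n = 42.2 kPa.
W = (P₁V₁−P₂V₂)/(n−1) = (327×20.8−42.2×127)/0.13 = 11000 J.
ΔU = nCvΔT = 3.89×36.1×(166−210) = -6210 J.
Q = ΔU + W = 4770 J.
State after step 1: P = 42.2 kPa, V = 127 L, T = 166 K.
Step 2 — Adiabatic: T₂/T₁ = (P₂/P₁)^((γ−1)/γ) ⇒ T₂ = 166×(6.61)^0.187 = 237 K; V₂ = 27.4 L.
ΔU = nCvΔT = 3.89×36.1×(237−166) = 9900 J.
Q = 0 for an adiabatic process, so W = −ΔU = -9900 J.
Net over both steps: W = 1080 J, Q = 4770 J, ΔU = 3690 J.

237 K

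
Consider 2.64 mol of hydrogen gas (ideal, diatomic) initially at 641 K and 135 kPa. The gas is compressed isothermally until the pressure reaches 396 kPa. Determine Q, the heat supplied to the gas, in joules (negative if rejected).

V₁ = nRT₁/P₁ = 2.64×8.314×641/135 = 104 L.
Isothermal: T stays 641 K; PV = const ⇒ V₂ = 35.5 L, P₂ = 396 kPa.
ΔU = 0 (ideal gas, T constant).
W = nRT ln(V₂/V₁) = 2.64×8.314×641×ln(0.341) = -15100 J.
Q = ΔU + W = -15100 J.

-15100 J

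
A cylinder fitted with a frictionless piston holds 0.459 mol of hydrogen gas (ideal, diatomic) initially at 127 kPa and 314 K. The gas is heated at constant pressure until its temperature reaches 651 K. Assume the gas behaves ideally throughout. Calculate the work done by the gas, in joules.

1290 J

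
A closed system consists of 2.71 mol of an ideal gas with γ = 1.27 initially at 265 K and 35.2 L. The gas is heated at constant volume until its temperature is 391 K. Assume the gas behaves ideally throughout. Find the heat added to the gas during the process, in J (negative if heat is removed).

P₁ = nRT₁/V₁ = 2.71×8.314×265/35.2 = 170 kPa.
Isochoric: V stays 35.2 L; P/T = const ⇒ T₂ = 391 K, P₂ = 250 kPa.
W = 0 (no volume change).
ΔU = nCvΔT = 2.71×30.8×(391−265) = 10500 J.
Q = ΔU = 10500 J.

10500 J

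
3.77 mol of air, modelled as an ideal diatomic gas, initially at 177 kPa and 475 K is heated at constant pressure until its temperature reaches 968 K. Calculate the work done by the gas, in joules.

V₁ = nRT₁/P₁ = 3.77×8.314×475/177 = 84.1 L.
Isobaric: P stays 177 kPa; V/T = const ⇒ T₂ = 968 K, V₂ = 171 L.
W = PΔV = 177×(171−84.1) kPa·L = 15500 J.

15500 J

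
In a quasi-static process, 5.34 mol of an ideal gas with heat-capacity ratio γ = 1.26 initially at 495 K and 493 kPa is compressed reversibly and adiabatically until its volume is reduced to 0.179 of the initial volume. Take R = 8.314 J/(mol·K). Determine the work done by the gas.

V₁ = nRT₁/P₁ = 5.34×8.314×495/493 = 44.6 L.
Adiabatic: TV^(γ−1) = const ⇒ T₂ = 495×(5.59)^0.260 = 774 K; PV^γ = const ⇒ P₂ = 4310 kPa.
ΔU = nCvΔT = 5.34×32.0×(774−495) = 47700 J.
Q = 0 for an adiabatic process, so W = −ΔU = -47700 J.

-47700 J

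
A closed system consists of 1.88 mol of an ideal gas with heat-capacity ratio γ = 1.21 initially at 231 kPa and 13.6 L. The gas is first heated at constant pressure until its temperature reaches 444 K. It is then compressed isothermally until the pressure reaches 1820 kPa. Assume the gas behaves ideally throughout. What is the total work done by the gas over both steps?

-10500 J

T₁ = P₁V₁/(nR) = 231×13.6/(1.88×8.314) = 201 K.
Step 1 — Isobaric: P stays 231 kPa; V/T = const ⇒ T₂ = 444 K, V₂ = 30.0 L.
W = PΔV = 231×(30.0−13.6) kPa·L = 3800 J.
ΔU = nCvΔT = 1.88×39.6×(444−201) = 18100 J.
Q = ΔU + W = nCpΔT = 21900 J.
State after step 1: P = 231 kPa, V = 30.0 L, T = 444 K.
Step 2 — Isothermal: T stays 444 K; PV = const ⇒ V₂ = 3.81 L, P₂ = 1820 kPa.
ΔU = 0 (ideal gas, T constant).
W = nRT ln(V₂/V₁) = 1.88×8.314×444×ln(0.127) = -14300 J.
Q = ΔU + W = -14300 J.
Net over both steps: W = -10500 J, Q = 7560 J, ΔU = 18100 J.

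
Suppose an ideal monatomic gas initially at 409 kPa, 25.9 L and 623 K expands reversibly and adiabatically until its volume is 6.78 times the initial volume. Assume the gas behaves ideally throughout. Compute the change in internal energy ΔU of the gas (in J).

-11500 J

n = P₁V₁/(RT₁) = 409×25.9/(8.314×623) = 2.05 mol.
Adiabatic: TV^(γ−1) = const ⇒ T₂ = 623×(0.147)^0.667 = 174 K; PV^γ = const ⇒ P₂ = 16.8 kPa.
For an ideal gas ΔU = nCvΔT with Cv = (3/2)R = 12.5 J/(mol·K).
ΔU = 2.05×12.5×(174−623) = -11500 J.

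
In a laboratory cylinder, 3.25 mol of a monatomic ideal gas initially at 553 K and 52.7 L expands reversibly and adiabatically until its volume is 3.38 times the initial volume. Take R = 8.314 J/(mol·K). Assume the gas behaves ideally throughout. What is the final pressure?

P₁ = nRT₁/V₁ = 3.25×8.314×553/52.7 = 284 kPa.
Adiabatic: TV^(γ−1) = const ⇒ T₂ = 553×(0.296)^0.667 = 246 K; PV^γ = const ⇒ P₂ = 37.2 kPa.

37.2 kPa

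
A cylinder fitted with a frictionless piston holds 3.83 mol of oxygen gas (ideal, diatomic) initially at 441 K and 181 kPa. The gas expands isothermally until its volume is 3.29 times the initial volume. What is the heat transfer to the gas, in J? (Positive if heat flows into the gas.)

V₁ = nRT₁/P₁ = 3.83×8.314×441/181 = 77.6 L.
Isothermal: T stays 441 K; PV = const ⇒ V₂ = 255 L, P₂ = 55.0 kPa.
ΔU = 0 (ideal gas, T constant).
W = nRT ln(V₂/V₁) = 3.83×8.314×441×ln(3.29) = 16700 J.
Q = ΔU + W = 16700 J.

16700 J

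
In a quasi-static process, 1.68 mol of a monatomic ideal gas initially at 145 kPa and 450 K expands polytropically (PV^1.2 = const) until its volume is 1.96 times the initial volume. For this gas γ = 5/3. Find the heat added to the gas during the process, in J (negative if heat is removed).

2770 J

V₁ = nRT₁/P₁ = 1.68×8.314×450/145 = 43.3 L.
Polytropic n=1.2: T₂ = T₁(V₁/V₂)^(n−1) = 450×(0.510)^0.20 = 393 K; P₂ = P₁(V₁/V₂)^n = 64.7 kPa.
W = (P₁V₁−P₂V₂)/(n−1) = (145×43.3−64.7×85.0)/0.20 = 3960 J.
ΔU = nCvΔT = 1.68×12.5×(393−450) = -1190 J.
Q = ΔU + W = 2770 J.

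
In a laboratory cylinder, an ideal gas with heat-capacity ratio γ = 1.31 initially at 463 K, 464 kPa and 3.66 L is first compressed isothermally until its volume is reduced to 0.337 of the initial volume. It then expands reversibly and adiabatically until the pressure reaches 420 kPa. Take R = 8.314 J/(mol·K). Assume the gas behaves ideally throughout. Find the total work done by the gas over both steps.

n = P₁V₁/(RT₁) = 464×3.66/(8.314×463) = 0.441 mol.
Step 1 — Isothermal: T stays 463 K; PV = const ⇒ V₂ = 1.23 L, P₂ = 1380 kPa.
ΔU = 0 (ideal gas, T constant).
W = nRT ln(V₂/V₁) = 0.441×8.314×463×ln(0.337) = -1850 J.
Q = ΔU + W = -1850 J.
State after step 1: P = 1380 kPa, V = 1.23 L, T = 463 K.
Step 2 — Adiabatic: T₂/T₁ = (P₂/P₁)^((γ−1)/γ) ⇒ T₂ = 463×(0.305)^0.237 = 350 K; V₂ = 3.05 L.
ΔU = nCvΔT = 0.441×26.8×(350−463) = -1340 J.
Q = 0 for an adiabatic process, so W = −ΔU = 1340 J.
Net over both steps: W = -505 J, Q = -1850 J, ΔU = -1340 J.

-505 J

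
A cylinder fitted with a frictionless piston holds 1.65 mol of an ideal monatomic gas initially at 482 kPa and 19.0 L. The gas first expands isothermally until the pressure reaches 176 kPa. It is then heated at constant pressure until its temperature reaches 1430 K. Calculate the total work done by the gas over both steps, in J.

T₁ = P₁V₁/(nR) = 482×19.0/(1.65×8.314) = 668 K.
Step 1 — Isothermal: T stays 668 K; PV = const ⇒ V₂ = 52.0 L, P₂ = 176 kPa.
ΔU = 0 (ideal gas, T constant).
W = nRT ln(V₂/V₁) = 1.65×8.314×668×ln(2.74) = 9230 J.
Q = ΔU + W = 9230 J.
State after step 1: P = 176 kPa, V = 52.0 L, T = 668 K.
Step 2 — Isobaric: P stays 176 kPa; V/T = const ⇒ T₂ = 1430 K, V₂ = 111 L.
W = PΔV = 176×(111−52.0) kPa·L = 10500 J.
ΔU = nCvΔT = 1.65×12.5×(1430−668) = 15700 J.
Q = ΔU + W = nCpΔT = 26100 J.
Net over both steps: W = 19700 J, Q = 35400 J, ΔU = 15700 J.

19700 J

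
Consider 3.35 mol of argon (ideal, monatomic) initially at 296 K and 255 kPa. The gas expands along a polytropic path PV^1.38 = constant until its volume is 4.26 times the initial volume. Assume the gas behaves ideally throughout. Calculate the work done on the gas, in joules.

-9190 J

V₁ = nRT₁/P₁ = 3.35×8.314×296/255 = 32.3 L.
Polytropic n=1.38: T₂ = T₁(V₁/V₂)^(n−1) = 296×(0.235)^0.38 = 171 K; P₂ = P₁(V₁/V₂)^n = 34.5 kPa.
W = (P₁V₁−P₂V₂)/(n−1) = (255×32.3−34.5×138)/0.38 = 9190 J.
Work done on the gas = −W_by = -9190 J.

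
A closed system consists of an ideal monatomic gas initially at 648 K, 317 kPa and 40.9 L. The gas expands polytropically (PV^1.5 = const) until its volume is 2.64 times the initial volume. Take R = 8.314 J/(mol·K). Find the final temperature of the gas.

399 K

Polytropic n=1.5: T₂ = T₁(V₁/V₂)^(n−1) = 648×(0.379)^0.50 = 399 K; P₂ = P₁(V₁/V₂)^n = 73.9 kPa.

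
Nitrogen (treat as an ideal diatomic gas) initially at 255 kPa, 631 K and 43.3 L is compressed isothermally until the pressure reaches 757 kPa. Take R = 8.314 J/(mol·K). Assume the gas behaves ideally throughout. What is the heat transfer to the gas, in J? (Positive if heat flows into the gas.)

n = P₁V₁/(RT₁) = 255×43.3/(8.314×631) = 2.10 mol.
Isothermal: T stays 631 K; PV = const ⇒ V₂ = 14.6 L, P₂ = 757 kPa.
ΔU = 0 (ideal gas, T constant).
W = nRT ln(V₂/V₁) = 2.10×8.314×631×ln(0.337) = -12000 J.
Q = ΔU + W = -12000 J.

-12000 J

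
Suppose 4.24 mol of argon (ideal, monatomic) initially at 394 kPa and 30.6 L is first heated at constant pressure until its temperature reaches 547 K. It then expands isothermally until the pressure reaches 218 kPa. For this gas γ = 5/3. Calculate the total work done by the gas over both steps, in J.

18600 J

T₁ = P₁V₁/(nR) = 394×30.6/(4.24×8.314) = 342 K.
Step 1 — Isobaric: P stays 394 kPa; V/T = const ⇒ T₂ = 547 K, V₂ = 48.9 L.
W = PΔV = 394×(48.9−30.6) kPa·L = 7230 J.
ΔU = nCvΔT = 4.24×12.5×(547−342) = 10800 J.
Q = ΔU + W = nCpΔT = 18100 J.
State after step 1: P = 394 kPa, V = 48.9 L, T = 547 K.
Step 2 — Isothermal: T stays 547 K; PV = const ⇒ V₂ = 88.5 L, P₂ = 218 kPa.
ΔU = 0 (ideal gas, T constant).
W = nRT ln(V₂/V₁) = 4.24×8.314×547×ln(1.81) = 11400 J.
Q = ΔU + W = 11400 J.
Net over both steps: W = 18600 J, Q = 29500 J, ΔU = 10800 J.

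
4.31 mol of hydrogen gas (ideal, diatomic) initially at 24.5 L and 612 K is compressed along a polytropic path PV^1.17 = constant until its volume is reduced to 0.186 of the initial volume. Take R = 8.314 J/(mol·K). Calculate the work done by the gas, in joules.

-42700 J

P₁ = nRT₁/V₁ = 4.31×8.314×612/24.5 = 895 kPa.
Polytropic n=1.17: T₂ = T₁(V₁/V₂)^(n−1) = 612×(5.38)^0.17 = 815 K; P₂ = P₁(V₁/V₂)^n = 6410 kPa.
W = (P₁V₁−P₂V₂)/(n−1) = (895×24.5−6410×4.56)/0.17 = -42700 J.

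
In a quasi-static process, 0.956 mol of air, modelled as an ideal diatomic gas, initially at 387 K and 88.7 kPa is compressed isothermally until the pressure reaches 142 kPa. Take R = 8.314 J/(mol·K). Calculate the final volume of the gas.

21.7 L

V₁ = nRT₁/P₁ = 0.956×8.314×387/88.7 = 34.7 L.
Isothermal: T stays 387 K; PV = const ⇒ V₂ = 21.7 L, P₂ = 142 kPa.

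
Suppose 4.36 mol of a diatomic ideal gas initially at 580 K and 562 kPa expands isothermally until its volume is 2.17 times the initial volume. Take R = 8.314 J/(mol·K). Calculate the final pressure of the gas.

V₁ = nRT₁/P₁ = 4.36×8.314×580/562 = 37.4 L.
Isothermal: T stays 580 K; PV = const ⇒ V₂ = 81.2 L, P₂ = 259 kPa.

259 kPa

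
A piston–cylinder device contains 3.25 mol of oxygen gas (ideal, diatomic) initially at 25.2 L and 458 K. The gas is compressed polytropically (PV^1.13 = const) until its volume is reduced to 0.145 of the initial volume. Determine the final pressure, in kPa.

4350 kPa

P₁ = nRT₁/V₁ = 3.25×8.314×458/25.2 = 491 kPa.
Polytropic n=1.13: T₂ = T₁(V₁/V₂)^(n−1) = 458×(6.90)^0.13 = 589 K; P₂ = P₁(V₁/V₂)^n = 4350 kPa.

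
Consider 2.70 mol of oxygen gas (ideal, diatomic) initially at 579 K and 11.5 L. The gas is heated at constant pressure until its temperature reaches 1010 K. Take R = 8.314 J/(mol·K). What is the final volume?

20.1 L

P₁ = nRT₁/V₁ = 2.70×8.314×579/11.5 = 1130 kPa.
Isobaric: P stays 1130 kPa; V/T = const ⇒ T₂ = 1010 K, V₂ = 20.1 L.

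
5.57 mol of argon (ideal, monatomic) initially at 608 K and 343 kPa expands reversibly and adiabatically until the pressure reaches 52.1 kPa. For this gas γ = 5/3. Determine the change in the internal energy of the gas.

V₁ = nRT₁/P₁ = 5.57×8.314×608/343 = 82.1 L.
Adiabatic: T₂/T₁ = (P₂/P₁)^((γ−1)/γ) ⇒ T₂ = 608×(0.152)^0.400 = 286 K; V₂ = 254 L.
For an ideal gas ΔU = nCvΔT with Cv = (3/2)R = 12.5 J/(mol·K).
ΔU = 5.57×12.5×(286−608) = -22400 J.

-22400 J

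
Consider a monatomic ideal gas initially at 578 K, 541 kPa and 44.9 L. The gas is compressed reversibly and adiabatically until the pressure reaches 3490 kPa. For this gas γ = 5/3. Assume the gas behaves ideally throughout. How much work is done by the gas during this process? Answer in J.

-40400 J

n = P₁V₁/(RT₁) = 541×44.9/(8.314×578) = 5.05 mol.
Adiabatic: T₂/T₁ = (P₂/P₁)^((γ−1)/γ) ⇒ T₂ = 578×(6.45)^0.400 = 1220 K; V₂ = 14.7 L.
ΔU = nCvΔT = 5.05×12.5×(1220−578) = 40400 J.
Q = 0 for an adiabatic process, so W = −ΔU = -40400 J.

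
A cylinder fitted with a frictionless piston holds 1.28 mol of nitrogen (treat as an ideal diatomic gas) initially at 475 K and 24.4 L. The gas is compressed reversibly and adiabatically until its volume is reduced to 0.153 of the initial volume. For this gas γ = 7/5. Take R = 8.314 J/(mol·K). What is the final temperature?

P₁ = nRT₁/V₁ = 1.28×8.314×475/24.4 = 207 kPa.
Adiabatic: TV^(γ−1) = const ⇒ T₂ = 475×(6.54)^0.400 = 1010 K; PV^γ = const ⇒ P₂ = 2870 kPa.

1010 K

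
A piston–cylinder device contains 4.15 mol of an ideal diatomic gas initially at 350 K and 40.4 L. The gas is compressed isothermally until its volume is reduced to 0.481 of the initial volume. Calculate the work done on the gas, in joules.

8840 J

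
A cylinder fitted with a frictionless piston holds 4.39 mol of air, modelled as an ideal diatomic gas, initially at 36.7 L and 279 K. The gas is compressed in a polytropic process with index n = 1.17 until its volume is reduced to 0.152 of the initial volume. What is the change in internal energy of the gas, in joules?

9610 J

P₁ = nRT₁/V₁ = 4.39×8.314×279/36.7 = 277 kPa.
Polytropic n=1.17: T₂ = T₁(V₁/V₂)^(n−1) = 279×(6.58)^0.17 = 384 K; P₂ = P₁(V₁/V₂)^n = 2510 kPa.
For an ideal gas ΔU = nCvΔT with Cv = (5/2)R = 20.8 J/(mol·K).
ΔU = 4.39×20.8×(384−279) = 9610 J.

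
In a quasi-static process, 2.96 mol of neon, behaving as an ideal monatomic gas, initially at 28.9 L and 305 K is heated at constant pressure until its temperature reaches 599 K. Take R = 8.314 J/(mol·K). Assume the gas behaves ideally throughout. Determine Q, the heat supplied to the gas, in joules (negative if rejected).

P₁ = nRT₁/V₁ = 2.96×8.314×305/28.9 = 260 kPa.
Isobaric: P stays 260 kPa; V/T = const ⇒ T₂ = 599 K, V₂ = 56.8 L.
W = PΔV = 260×(56.8−28.9) kPa·L = 7240 J.
ΔU = nCvΔT = 2.96×12.5×(599−305) = 10900 J.
Q = ΔU + W = nCpΔT = 18100 J.

18100 J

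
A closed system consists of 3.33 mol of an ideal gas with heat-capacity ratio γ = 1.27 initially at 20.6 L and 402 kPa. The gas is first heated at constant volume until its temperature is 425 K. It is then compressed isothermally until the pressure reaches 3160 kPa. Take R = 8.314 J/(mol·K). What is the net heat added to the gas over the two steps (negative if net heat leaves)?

T₁ = P₁V₁/(nR) = 402×20.6/(3.33×8.314) = 299 K.
Step 1 — Isochoric: V stays 20.6 L; P/T = const ⇒ T₂ = 425 K, P₂ = 571 kPa.
W = 0 (no volume change).
ΔU = nCvΔT = 3.33×30.8×(425−299) = 12900 J.
Q = ΔU = 12900 J.
State after step 1: P = 571 kPa, V = 20.6 L, T = 425 K.
Step 2 — Isothermal: T stays 425 K; PV = const ⇒ V₂ = 3.72 L, P₂ = 3160 kPa.
ΔU = 0 (ideal gas, T constant).
W = nRT ln(V₂/V₁) = 3.33×8.314×425×ln(0.181) = -20100 J.
Q = ΔU + W = -20100 J.
Net over both steps: W = -20100 J, Q = -7220 J, ΔU = 12900 J.

-7220 J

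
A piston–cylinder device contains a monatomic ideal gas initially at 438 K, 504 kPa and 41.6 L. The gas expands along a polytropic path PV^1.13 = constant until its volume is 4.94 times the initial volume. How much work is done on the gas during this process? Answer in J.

-30200 J

n = P₁V₁/(RT₁) = 504×41.6/(8.314×438) = 5.76 mol.
Polytropic n=1.13: T₂ = T₁(V₁/V₂)^(n−1) = 438×(0.202)^0.13 = 356 K; P₂ = P₁(V₁/V₂)^n = 82.9 kPa.
W = (P₁V₁−P₂V₂)/(n−1) = (504×41.6−82.9×206)/0.13 = 30200 J.
Work done on the gas = −W_by = -30200 J.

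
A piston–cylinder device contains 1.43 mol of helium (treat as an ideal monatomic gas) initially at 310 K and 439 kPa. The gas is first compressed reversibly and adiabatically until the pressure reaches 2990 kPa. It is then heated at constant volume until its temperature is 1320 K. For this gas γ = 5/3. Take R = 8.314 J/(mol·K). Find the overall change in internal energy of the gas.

18000 J

V₁ = nRT₁/P₁ = 1.43×8.314×310/439 = 8.40 L.
Step 1 — Adiabatic: T₂/T₁ = (P₂/P₁)^((γ−1)/γ) ⇒ T₂ = 310×(6.81)^0.400 = 668 K; V₂ = 2.66 L.
ΔU = nCvΔT = 1.43×12.5×(668−310) = 6380 J.
Q = 0 for an adiabatic process, so W = −ΔU = -6380 J.
State after step 1: P = 2990 kPa, V = 2.66 L, T = 668 K.
Step 2 — Isochoric: V stays 2.66 L; P/T = const ⇒ T₂ = 1320 K, P₂ = 5910 kPa.
W = 0 (no volume change).
ΔU = nCvΔT = 1.43×12.5×(1320−668) = 11600 J.
Q = ΔU = 11600 J.
Net over both steps: W = -6380 J, Q = 11600 J, ΔU = 18000 J.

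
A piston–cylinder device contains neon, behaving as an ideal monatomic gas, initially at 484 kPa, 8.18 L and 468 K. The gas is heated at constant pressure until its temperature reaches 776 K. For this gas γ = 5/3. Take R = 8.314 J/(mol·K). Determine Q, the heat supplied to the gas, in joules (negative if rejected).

n = P₁V₁/(RT₁) = 484×8.18/(8.314×468) = 1.02 mol.
Isobaric: P stays 484 kPa; V/T = const ⇒ T₂ = 776 K, V₂ = 13.6 L.
W = PΔV = 484×(13.6−8.18) kPa·L = 2610 J.
ΔU = nCvΔT = 1.02×12.5×(776−468) = 3910 J.
Q = ΔU + W = nCpΔT = 6510 J.

6510 J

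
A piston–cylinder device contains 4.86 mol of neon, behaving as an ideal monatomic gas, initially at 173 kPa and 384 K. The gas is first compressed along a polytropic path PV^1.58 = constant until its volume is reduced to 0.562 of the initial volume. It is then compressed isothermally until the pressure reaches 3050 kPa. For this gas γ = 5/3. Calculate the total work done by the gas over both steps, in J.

-53100 J

V₁ = nRT₁/P₁ = 4.86×8.314×384/173 = 89.7 L.
Step 1 — Polytropic n=1.58: T₂ = T₁(V₁/V₂)^(n−1) = 384×(1.78)^0.58 = 536 K; P₂ = P₁(V₁/V₂)^n = 430 kPa.
W = (P₁V₁−P₂V₂)/(n−1) = (173×89.7−430×50.4)/0.58 = -10600 J.
ΔU = nCvΔT = 4.86×12.5×(536−384) = 9240 J.
Q = ΔU + W = -1380 J.
State after step 1: P = 430 kPa, V = 50.4 L, T = 536 K.
Step 2 — Isothermal: T stays 536 K; PV = const ⇒ V₂ = 7.11 L, P₂ = 3050 kPa.
ΔU = 0 (ideal gas, T constant).
W = nRT ln(V₂/V₁) = 4.86×8.314×536×ln(0.141) = -42500 J.
Q = ΔU + W = -42500 J.
Net over both steps: W = -53100 J, Q = -43800 J, ΔU = 9240 J.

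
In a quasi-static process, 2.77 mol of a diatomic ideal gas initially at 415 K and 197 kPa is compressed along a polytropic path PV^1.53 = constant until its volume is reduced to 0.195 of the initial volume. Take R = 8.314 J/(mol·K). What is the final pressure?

2400 kPa

V₁ = nRT₁/P₁ = 2.77×8.314×415/197 = 48.5 L.
Polytropic n=1.53: T₂ = T₁(V₁/V₂)^(n−1) = 415×(5.13)^0.53 = 987 K; P₂ = P₁(V₁/V₂)^n = 2400 kPa.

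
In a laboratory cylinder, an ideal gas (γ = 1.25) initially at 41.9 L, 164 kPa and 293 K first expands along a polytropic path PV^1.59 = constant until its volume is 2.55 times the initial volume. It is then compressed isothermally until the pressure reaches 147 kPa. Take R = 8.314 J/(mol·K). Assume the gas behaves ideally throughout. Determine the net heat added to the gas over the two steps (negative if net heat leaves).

-12200 J

n = P₁V₁/(RT₁) = 164×41.9/(8.314×293) = 2.82 mol.
Step 1 — Polytropic n=1.59: T₂ = T₁(V₁/V₂)^(n−1) = 293×(0.392)^0.59 = 169 K; P₂ = P₁(V₁/V₂)^n = 37.0 kPa.
W = (P₁V₁−P₂V₂)/(n−1) = (164×41.9−37.0×107)/0.59 = 4940 J.
ΔU = nCvΔT = 2.82×33.3×(169−293) = -11700 J.
Q = ΔU + W = -6720 J.
State after step 1: P = 37.0 kPa, V = 107 L, T = 169 K.
Step 2 — Isothermal: T stays 169 K; PV = const ⇒ V₂ = 26.9 L, P₂ = 147 kPa.
ΔU = 0 (ideal gas, T constant).
W = nRT ln(V₂/V₁) = 2.82×8.314×169×ln(0.252) = -5450 J.
Q = ΔU + W = -5450 J.
Net over both steps: W = -512 J, Q = -12200 J, ΔU = -11700 J.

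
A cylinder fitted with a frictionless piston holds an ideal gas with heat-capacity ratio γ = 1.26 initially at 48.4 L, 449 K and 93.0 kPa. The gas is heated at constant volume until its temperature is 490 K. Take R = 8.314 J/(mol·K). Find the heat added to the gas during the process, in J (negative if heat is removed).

1580 J

n = P₁V₁/(RT₁) = 93.0×48.4/(8.314×449) = 1.21 mol.
Isochoric: V stays 48.4 L; P/T = const ⇒ T₂ = 490 K, P₂ = 101 kPa.
W = 0 (no volume change).
ΔU = nCvΔT = 1.21×32.0×(490−449) = 1580 J.
Q = ΔU = 1580 J.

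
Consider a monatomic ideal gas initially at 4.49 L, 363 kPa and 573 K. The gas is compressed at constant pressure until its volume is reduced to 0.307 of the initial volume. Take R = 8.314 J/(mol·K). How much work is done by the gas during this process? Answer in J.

n = P₁V₁/(RT₁) = 363×4.49/(8.314×573) = 0.342 mol.
Isobaric: P stays 363 kPa; V/T = const ⇒ T₂ = 176 K, V₂ = 1.38 L.
W = PΔV = 363×(1.38−4.49) kPa·L = -1130 J.

-1130 J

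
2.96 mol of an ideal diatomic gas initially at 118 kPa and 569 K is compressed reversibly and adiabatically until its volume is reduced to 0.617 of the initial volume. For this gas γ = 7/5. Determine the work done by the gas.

V₁ = nRT₁/P₁ = 2.96×8.314×569/118 = 119 L.
Adiabatic: TV^(γ−1) = const ⇒ T₂ = 569×(1.62)^0.400 = 690 K; PV^γ = const ⇒ P₂ = 232 kPa.
ΔU = nCvΔT = 2.96×20.8×(690−569) = 7460 J.
Q = 0 for an adiabatic process, so W = −ΔU = -7460 J.

-7460 J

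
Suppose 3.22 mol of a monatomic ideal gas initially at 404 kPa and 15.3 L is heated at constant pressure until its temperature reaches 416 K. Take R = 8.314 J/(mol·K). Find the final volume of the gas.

27.6 L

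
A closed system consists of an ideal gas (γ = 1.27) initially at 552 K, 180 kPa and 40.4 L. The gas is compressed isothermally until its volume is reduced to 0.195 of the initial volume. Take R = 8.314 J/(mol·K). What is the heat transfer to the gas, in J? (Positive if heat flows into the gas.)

-11900 J

n = P₁V₁/(RT₁) = 180×40.4/(8.314×552) = 1.58 mol.
Isothermal: T stays 552 K; PV = const ⇒ V₂ = 7.88 L, P₂ = 923 kPa.
ΔU = 0 (ideal gas, T constant).
W = nRT ln(V₂/V₁) = 1.58×8.314×552×ln(0.195) = -11900 J.
Q = ΔU + W = -11900 J.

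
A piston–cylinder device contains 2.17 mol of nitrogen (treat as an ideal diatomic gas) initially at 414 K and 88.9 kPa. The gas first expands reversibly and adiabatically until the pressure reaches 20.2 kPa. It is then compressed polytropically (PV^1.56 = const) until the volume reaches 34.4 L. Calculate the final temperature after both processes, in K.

809 K

V₁ = nRT₁/P₁ = 2.17×8.314×414/88.9 = 84.0 L.
Step 1 — Adiabatic: T₂/T₁ = (P₂/P₁)^((γ−1)/γ) ⇒ T₂ = 414×(0.227)^0.286 = 271 K; V₂ = 242 L.
ΔU = nCvΔT = 2.17×20.8×(271−414) = -6450 J.
Q = 0 for an adiabatic process, so W = −ΔU = 6450 J.
State after step 1: P = 20.2 kPa, V = 242 L, T = 271 K.
Step 2 — Polytropic n=1.56: T₂ = T₁(V₁/V₂)^(n−1) = 271×(7.04)^0.56 = 809 K; P₂ = P₁(V₁/V₂)^n = 424 kPa.
W = (P₁V₁−P₂V₂)/(n−1) = (20.2×242−424×34.4)/0.56 = -17300 J.
ΔU = nCvΔT = 2.17×20.8×(809−271) = 24200 J.
Q = ΔU + W = 6930 J.
Net over both steps: W = -10900 J, Q = 6930 J, ΔU = 17800 J.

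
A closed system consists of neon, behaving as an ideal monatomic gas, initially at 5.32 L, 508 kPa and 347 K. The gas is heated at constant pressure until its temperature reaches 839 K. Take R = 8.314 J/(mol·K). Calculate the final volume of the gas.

Isobaric: P stays 508 kPa; V/T = const ⇒ T₂ = 839 K, V₂ = 12.9 L.

12.9 L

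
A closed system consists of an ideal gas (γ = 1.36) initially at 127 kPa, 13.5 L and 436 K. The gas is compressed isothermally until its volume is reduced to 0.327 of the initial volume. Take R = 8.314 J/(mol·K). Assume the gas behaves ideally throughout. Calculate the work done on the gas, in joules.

n = P₁V₁/(RT₁) = 127×13.5/(8.314×436) = 0.473 mol.
Isothermal: T stays 436 K; PV = const ⇒ V₂ = 4.41 L, P₂ = 388 kPa.
W = nRT ln(V₂/V₁) = 0.473×8.314×436×ln(0.327) = -1920 J.
Work done on the gas = −W_by = 1920 J.

1920 J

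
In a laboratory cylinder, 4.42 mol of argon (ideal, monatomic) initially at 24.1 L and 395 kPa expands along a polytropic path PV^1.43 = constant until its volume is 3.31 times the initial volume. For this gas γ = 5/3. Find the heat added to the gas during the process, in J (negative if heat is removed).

3160 J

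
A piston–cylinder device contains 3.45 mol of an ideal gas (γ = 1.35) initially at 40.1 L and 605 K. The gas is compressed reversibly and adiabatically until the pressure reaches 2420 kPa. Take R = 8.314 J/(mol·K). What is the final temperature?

P₁ = nRT₁/V₁ = 3.45×8.314×605/40.1 = 433 kPa.
Adiabatic: T₂/T₁ = (P₂/P₁)^((γ−1)/γ) ⇒ T₂ = 605×(5.59)^0.259 = 945 K; V₂ = 11.2 L.

945 K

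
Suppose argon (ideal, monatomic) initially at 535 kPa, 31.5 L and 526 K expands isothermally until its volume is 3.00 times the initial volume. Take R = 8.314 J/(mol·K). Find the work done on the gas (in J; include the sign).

-18500 J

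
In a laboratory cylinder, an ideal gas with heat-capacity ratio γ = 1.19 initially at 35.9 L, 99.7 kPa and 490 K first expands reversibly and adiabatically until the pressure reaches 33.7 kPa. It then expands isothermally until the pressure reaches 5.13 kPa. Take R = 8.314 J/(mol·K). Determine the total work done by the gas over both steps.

n = P₁V₁/(RT₁) = 99.7×35.9/(8.314×490) = 0.879 mol.
Step 1 — Adiabatic: T₂/T₁ = (P₂/P₁)^((γ−1)/γ) ⇒ T₂ = 490×(0.338)^0.160 = 412 K; V₂ = 89.3 L.
ΔU = nCvΔT = 0.879×43.8×(412−490) = -3000 J.
Q = 0 for an adiabatic process, so W = −ΔU = 3000 J.
State after step 1: P = 33.7 kPa, V = 89.3 L, T = 412 K.
Step 2 — Isothermal: T stays 412 K; PV = const ⇒ V₂ = 587 L, P₂ = 5.13 kPa.
ΔU = 0 (ideal gas, T constant).
W = nRT ln(V₂/V₁) = 0.879×8.314×412×ln(6.57) = 5670 J.
Q = ΔU + W = 5670 J.
Net over both steps: W = 8660 J, Q = 5670 J, ΔU = -3000 J.

8660 J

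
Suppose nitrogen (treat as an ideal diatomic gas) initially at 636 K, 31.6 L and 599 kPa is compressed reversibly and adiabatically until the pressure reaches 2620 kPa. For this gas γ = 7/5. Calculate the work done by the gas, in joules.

-24800 J

n = P₁V₁/(RT₁) = 599×31.6/(8.314×636) = 3.58 mol.
Adiabatic: T₂/T₁ = (P₂/P₁)^((γ−1)/γ) ⇒ T₂ = 636×(4.37)^0.286 = 970 K; V₂ = 11.0 L.
ΔU = nCvΔT = 3.58×20.8×(970−636) = 24800 J.
Q = 0 for an adiabatic process, so W = −ΔU = -24800 J.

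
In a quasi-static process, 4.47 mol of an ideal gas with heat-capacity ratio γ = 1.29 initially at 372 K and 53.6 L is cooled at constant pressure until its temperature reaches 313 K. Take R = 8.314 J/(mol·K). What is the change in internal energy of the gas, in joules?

-7560 J

P₁ = nRT₁/V₁ = 4.47×8.314×372/53.6 = 258 kPa.
Isobaric: P stays 258 kPa; V/T = const ⇒ T₂ = 313 K, V₂ = 45.1 L.
For an ideal gas ΔU = nCvΔT with Cv = R/(γ−1) = 28.7 J/(mol·K).
ΔU = 4.47×28.7×(313−372) = -7560 J.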